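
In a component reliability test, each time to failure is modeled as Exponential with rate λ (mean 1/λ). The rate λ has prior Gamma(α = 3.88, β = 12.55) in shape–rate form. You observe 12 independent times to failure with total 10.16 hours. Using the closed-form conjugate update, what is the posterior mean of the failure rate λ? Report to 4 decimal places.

0.6993

With a Gamma(shape α, rate β) prior on the exponential rate λ, the posterior after n observations with total T = Σxᵢ is Gamma(α+n, β+T).
Posterior: Gamma(3.88+12, 12.55+10.16) = Gamma(15.88, 22.71).
Posterior mean of λ = α/β = 15.88/22.71 = 0.6993.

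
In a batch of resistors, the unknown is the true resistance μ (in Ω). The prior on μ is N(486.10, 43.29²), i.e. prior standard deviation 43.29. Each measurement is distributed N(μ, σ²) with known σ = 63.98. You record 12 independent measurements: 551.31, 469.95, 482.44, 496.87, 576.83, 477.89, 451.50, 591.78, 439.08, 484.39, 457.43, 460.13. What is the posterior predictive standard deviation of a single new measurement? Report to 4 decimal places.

66.1969

For Normal data with known variance σ², a Normal(μ₀, σ₀²) prior on μ is conjugate. Posterior precision = 1/σ₀² + n/σ²; posterior mean is the precision-weighted average of μ₀ and x̄.
σ₀² = 43.29² = 1874.0241, σ² = 63.98² = 4093.4404; σ² + n·σ₀² = 4093.4404 + 12·1874.0241 = 26581.7296.
Posterior precision = 1/σ₀² + n/σ² = 1/1874.0241 + 12/4093.4404 = (σ² + n·σ₀²)/(σ₀²σ²) = 26581.7296/(1874.0241·4093.4404); posterior variance σₙ² = σ₀²σ²/(σ² + n·σ₀²) = 1874.0241·4093.4404/26581.7296 = 288.589421.
Predictive variance for one new observation = σₙ² + σ² = 1874.0241·4093.4404/26581.7296 + 4093.4404 = σ²·(σ₀² + 26581.7296)/26581.7296 = 4093.4404·28455.7537/26581.7296 = 4382.029821; SD = √(4093.4404·28455.7537/26581.7296) = 66.1969.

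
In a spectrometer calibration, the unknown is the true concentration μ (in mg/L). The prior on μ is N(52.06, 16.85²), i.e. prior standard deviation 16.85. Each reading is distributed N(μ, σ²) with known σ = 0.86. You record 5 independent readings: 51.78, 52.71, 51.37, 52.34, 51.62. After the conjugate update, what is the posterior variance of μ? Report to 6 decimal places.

For Normal data with known variance σ², a Normal(μ₀, σ₀²) prior on μ is conjugate. Posterior precision = 1/σ₀² + n/σ²; posterior mean is the precision-weighted average of μ₀ and x̄.
σ₀² = 16.85² = 283.9225, σ² = 0.86² = 0.7396; σ² + n·σ₀² = 0.7396 + 5·283.9225 = 1420.3521.
Posterior precision = 1/σ₀² + n/σ² = 1/283.9225 + 5/0.7396 = (σ² + n·σ₀²)/(σ₀²σ²) = 1420.3521/(283.9225·0.7396); posterior variance σₙ² = σ₀²σ²/(σ² + n·σ₀²) = 283.9225·0.7396/1420.3521 = 0.147843.

0.147843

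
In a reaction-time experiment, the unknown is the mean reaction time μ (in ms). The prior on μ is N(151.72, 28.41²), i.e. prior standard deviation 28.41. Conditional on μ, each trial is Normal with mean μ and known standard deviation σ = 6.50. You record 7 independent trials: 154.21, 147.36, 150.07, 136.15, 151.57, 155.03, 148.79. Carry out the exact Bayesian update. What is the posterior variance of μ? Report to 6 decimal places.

For Normal data with known variance σ², a Normal(μ₀, σ₀²) prior on μ is conjugate. Posterior precision = 1/σ₀² + n/σ²; posterior mean is the precision-weighted average of μ₀ and x̄.
σ₀² = 28.41² = 807.1281, σ² = 6.50² = 42.25; σ² + n·σ₀² = 42.25 + 7·807.1281 = 5692.1467.
Posterior precision = 1/σ₀² + n/σ² = 1/807.1281 + 7/42.25 = (σ² + n·σ₀²)/(σ₀²σ²) = 5692.1467/(807.1281·42.25); posterior variance σₙ² = σ₀²σ²/(σ² + n·σ₀²) = 807.1281·42.25/5692.1467 = 5.990914.

5.990914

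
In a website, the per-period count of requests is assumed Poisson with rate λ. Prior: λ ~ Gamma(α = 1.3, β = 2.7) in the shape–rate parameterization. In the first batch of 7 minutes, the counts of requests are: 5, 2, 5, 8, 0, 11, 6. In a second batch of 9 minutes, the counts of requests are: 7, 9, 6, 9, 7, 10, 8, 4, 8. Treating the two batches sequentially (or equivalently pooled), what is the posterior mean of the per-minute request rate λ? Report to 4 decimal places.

5.6845

With a Gamma(shape α, rate β) prior, the Poisson likelihood is conjugate: the posterior is Gamma(α + ΣXᵢ, β + n).
Batch 1: sum of counts S = 37 over n = 7 minutes.
After batch 1: Gamma(α+S, β+n) = Gamma(1.3+37, 2.7+7) = Gamma(38.3, 9.7).
Batch 2: sum of counts S = 68 over n = 9 minutes.
After batch 2: Gamma(α+S, β+n) = Gamma(38.3+68, 9.7+9) = Gamma(106.3, 18.7).
Posterior mean = α/β = 106.3/18.7 = 5.6845.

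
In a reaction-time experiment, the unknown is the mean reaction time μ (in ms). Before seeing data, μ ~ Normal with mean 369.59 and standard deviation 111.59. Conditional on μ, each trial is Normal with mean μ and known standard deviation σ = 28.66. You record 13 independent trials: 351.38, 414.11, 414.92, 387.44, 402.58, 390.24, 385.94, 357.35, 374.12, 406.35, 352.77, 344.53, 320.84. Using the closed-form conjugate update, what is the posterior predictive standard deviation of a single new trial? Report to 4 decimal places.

29.7365

For Normal data with known variance σ², a Normal(μ₀, σ₀²) prior on μ is conjugate. Posterior precision = 1/σ₀² + n/σ²; posterior mean is the precision-weighted average of μ₀ and x̄.
σ₀² = 111.59² = 12452.3281, σ² = 28.66² = 821.3956; σ² + n·σ₀² = 821.3956 + 13·12452.3281 = 162701.6609.
Posterior precision = 1/σ₀² + n/σ² = 1/12452.3281 + 13/821.3956 = (σ² + n·σ₀²)/(σ₀²σ²) = 162701.6609/(12452.3281·821.3956); posterior variance σₙ² = σ₀²σ²/(σ² + n·σ₀²) = 12452.3281·821.3956/162701.6609 = 62.865293.
Predictive variance for one new observation = σₙ² + σ² = 12452.3281·821.3956/162701.6609 + 821.3956 = σ²·(σ₀² + 162701.6609)/162701.6609 = 821.3956·175153.989/162701.6609 = 884.260893; SD = √(821.3956·175153.989/162701.6609) = 29.7365.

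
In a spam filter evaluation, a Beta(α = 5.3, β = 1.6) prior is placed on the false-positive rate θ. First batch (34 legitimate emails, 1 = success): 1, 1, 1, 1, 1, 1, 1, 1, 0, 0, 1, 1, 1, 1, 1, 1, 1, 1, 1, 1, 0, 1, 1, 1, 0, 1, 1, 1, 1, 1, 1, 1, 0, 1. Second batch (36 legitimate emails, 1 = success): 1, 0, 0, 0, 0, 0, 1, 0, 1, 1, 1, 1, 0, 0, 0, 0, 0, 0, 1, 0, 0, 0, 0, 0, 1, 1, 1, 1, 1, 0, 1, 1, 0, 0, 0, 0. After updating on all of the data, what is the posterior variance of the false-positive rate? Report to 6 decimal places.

0.002999

The Beta prior is conjugate to a Binomial/Bernoulli likelihood; the update adds successes to α and failures to β.
After batch 1: Beta(5.3+29, 1.6+5) = Beta(34.3, 6.6).
After batch 2: Beta(34.3+14, 6.6+22) = Beta(48.3, 28.6).
Var = αβ/((α+β)²(α+β+1)) = 48.3·28.6/(76.9²·77.9) = 0.002999.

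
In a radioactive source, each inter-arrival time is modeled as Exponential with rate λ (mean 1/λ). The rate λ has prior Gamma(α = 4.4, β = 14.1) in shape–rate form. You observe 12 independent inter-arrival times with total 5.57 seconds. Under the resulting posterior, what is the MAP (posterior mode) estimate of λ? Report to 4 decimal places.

With a Gamma(shape α, rate β) prior on the exponential rate λ, the posterior after n observations with total T = Σxᵢ is Gamma(α+n, β+T).
Posterior: Gamma(4.4+12, 14.1+5.57) = Gamma(16.4, 19.67).
Mode = (α−1)/β = 0.7829.

0.7829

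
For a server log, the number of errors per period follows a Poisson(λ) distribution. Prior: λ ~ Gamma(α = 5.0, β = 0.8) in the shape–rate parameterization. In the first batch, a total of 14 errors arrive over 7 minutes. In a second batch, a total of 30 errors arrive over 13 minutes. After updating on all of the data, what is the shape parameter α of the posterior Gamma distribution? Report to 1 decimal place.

With a Gamma(shape α, rate β) prior, the Poisson likelihood is conjugate: the posterior is Gamma(α + ΣXᵢ, β + n).
After batch 1: Gamma(α+S, β+n) = Gamma(5.0+14, 0.8+7) = Gamma(19.0, 7.8).
After batch 2: Gamma(α+S, β+n) = Gamma(19.0+30, 7.8+13) = Gamma(49.0, 20.8).
Posterior α = 49.0.

49.0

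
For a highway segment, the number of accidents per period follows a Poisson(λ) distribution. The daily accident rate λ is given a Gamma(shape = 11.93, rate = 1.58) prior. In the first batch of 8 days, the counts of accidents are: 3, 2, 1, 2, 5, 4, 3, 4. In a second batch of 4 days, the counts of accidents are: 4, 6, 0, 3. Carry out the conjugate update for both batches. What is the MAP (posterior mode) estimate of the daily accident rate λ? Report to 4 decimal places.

With a Gamma(shape α, rate β) prior, the Poisson likelihood is conjugate: the posterior is Gamma(α + ΣXᵢ, β + n).
Batch 1: sum of counts S = 24 over n = 8 days.
After batch 1: Gamma(α+S, β+n) = Gamma(11.93+24, 1.58+8) = Gamma(35.93, 9.58).
Batch 2: sum of counts S = 13 over n = 4 days.
After batch 2: Gamma(α+S, β+n) = Gamma(35.93+13, 9.58+4) = Gamma(48.93, 13.58).
Mode of Gamma(α,β) for α≥1 is (α−1)/β = 47.93/13.58 = 3.5295.

3.5295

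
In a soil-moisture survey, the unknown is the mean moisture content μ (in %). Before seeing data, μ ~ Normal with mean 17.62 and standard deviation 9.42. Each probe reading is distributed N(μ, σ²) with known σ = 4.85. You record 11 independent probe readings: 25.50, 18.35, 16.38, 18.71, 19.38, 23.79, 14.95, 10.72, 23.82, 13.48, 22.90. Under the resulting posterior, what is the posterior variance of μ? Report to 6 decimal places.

For Normal data with known variance σ², a Normal(μ₀, σ₀²) prior on μ is conjugate. Posterior precision = 1/σ₀² + n/σ²; posterior mean is the precision-weighted average of μ₀ and x̄.
σ₀² = 9.42² = 88.7364, σ² = 4.85² = 23.5225; σ² + n·σ₀² = 23.5225 + 11·88.7364 = 999.6229.
Posterior precision = 1/σ₀² + n/σ² = 1/88.7364 + 11/23.5225 = (σ² + n·σ₀²)/(σ₀²σ²) = 999.6229/(88.7364·23.5225); posterior variance σₙ² = σ₀²σ²/(σ² + n·σ₀²) = 88.7364·23.5225/999.6229 = 2.088089.

2.088089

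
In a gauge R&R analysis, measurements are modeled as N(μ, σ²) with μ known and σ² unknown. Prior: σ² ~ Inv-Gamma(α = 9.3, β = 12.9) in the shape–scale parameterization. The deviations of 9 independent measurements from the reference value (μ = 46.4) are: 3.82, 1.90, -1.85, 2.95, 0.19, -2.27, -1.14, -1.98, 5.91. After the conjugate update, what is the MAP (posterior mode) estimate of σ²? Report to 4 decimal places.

With known mean μ and an Inverse-Gamma(α, β) prior on σ², the Normal likelihood is conjugate: posterior is Inv-Gamma(α + n/2, β + Σ(xᵢ−μ)²/2).
Σ(xᵢ−μ)² = (3.82)² + (1.90)² + (-1.85)² + (2.95)² + (0.19)² + (-2.27)² + (-1.14)² + (-1.98)² + (5.91)² = 75.6645.
Posterior: Inv-Gamma(9.3 + 9/2, 12.9 + 75.6645/2) = Inv-Gamma(13.80, 50.73225).
Mode = β/(α+1) = 50.73225/14.80 = 3.4279.

3.4279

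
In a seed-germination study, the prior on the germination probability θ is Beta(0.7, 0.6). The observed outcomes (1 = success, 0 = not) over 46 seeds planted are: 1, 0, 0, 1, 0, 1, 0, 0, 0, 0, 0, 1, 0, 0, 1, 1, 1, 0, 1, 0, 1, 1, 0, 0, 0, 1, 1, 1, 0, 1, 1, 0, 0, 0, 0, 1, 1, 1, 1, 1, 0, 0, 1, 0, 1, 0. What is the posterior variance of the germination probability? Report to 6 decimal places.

The Beta prior is conjugate to a Binomial/Bernoulli likelihood; the update adds successes to α and failures to β.
Posterior: Beta(α+k, β+n−k) = Beta(0.7+22, 0.6+24) = Beta(22.7, 24.6).
Var = αβ/((α+β)²(α+β+1)) = 22.7·24.6/(47.3²·48.3) = 0.005168.

0.005168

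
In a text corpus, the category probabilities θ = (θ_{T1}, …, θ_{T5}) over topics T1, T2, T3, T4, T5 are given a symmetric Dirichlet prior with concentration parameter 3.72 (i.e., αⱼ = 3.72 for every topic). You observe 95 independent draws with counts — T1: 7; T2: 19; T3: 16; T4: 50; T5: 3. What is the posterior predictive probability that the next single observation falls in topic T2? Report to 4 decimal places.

0.2000

The Dirichlet prior is conjugate to the Multinomial likelihood: each posterior αⱼ = prior αⱼ + observed count nⱼ.
Posterior concentration: (10.72, 22.72, 19.72, 53.72, 6.72), total = 113.60.
P(next = T2 | data) = α_{T2}/Σα = 0.2000.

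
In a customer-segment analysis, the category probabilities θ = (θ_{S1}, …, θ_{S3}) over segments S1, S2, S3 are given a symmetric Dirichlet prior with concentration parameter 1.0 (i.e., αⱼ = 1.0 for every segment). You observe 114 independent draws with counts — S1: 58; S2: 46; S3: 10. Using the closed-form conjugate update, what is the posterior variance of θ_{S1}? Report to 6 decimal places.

The Dirichlet prior is conjugate to the Multinomial likelihood: each posterior αⱼ = prior αⱼ + observed count nⱼ.
Posterior concentration: (59.0, 47.0, 11.0), total = 117.0.
Var[θ_j] = α_j(Σα−α_j)/((Σα)²(Σα+1)) = 59.0·58.0/(117.0²·118.0) = 0.002118.

0.002118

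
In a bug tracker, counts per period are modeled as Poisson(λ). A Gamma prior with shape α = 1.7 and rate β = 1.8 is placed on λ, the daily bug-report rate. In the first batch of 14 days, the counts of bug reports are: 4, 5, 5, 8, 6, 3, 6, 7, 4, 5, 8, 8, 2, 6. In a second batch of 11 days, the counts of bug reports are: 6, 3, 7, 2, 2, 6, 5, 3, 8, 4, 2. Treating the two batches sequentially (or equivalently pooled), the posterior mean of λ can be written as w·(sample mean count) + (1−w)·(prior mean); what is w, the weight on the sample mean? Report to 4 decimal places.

0.9328

With a Gamma(shape α, rate β) prior, the Poisson likelihood is conjugate: the posterior is Gamma(α + ΣXᵢ, β + n).
Total number of days: n = 14 + 11 = 25.
Posterior mean = (α₀+S)/(β₀+n) = [n/(β₀+n)]·(S/n) + [β₀/(β₀+n)]·(α₀/β₀), so only n and β₀ enter the weight.
Weight on data w = n/(β₀+n) = 25/(1.8+25) = 25/26.8 = 0.9328.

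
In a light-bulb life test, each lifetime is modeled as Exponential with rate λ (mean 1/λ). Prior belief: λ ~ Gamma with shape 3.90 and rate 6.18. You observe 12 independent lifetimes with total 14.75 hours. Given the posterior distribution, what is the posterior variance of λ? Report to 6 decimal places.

0.036296

With a Gamma(shape α, rate β) prior on the exponential rate λ, the posterior after n observations with total T = Σxᵢ is Gamma(α+n, β+T).
Posterior: Gamma(3.90+12, 6.18+14.75) = Gamma(15.90, 20.93).
Var = α/β² = 0.036296.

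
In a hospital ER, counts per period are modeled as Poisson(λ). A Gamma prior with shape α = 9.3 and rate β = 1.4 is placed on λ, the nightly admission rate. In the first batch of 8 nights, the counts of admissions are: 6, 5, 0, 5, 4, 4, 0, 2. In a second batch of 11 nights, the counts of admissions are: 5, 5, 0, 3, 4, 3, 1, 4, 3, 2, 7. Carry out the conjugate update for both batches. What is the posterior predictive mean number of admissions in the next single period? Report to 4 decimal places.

With a Gamma(shape α, rate β) prior, the Poisson likelihood is conjugate: the posterior is Gamma(α + ΣXᵢ, β + n).
Batch 1: sum of counts S = 26 over n = 8 nights.
After batch 1: Gamma(α+S, β+n) = Gamma(9.3+26, 1.4+8) = Gamma(35.3, 9.4).
Batch 2: sum of counts S = 37 over n = 11 nights.
After batch 2: Gamma(α+S, β+n) = Gamma(35.3+37, 9.4+11) = Gamma(72.3, 20.4).
The predictive distribution for one future period is NegBinom with mean α/β = 3.5441.

3.5441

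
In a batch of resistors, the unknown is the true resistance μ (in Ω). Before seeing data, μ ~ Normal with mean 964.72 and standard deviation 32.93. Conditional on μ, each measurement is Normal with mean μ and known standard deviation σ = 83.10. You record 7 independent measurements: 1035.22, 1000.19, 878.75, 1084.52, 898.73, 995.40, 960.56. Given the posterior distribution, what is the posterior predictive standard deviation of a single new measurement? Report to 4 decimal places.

For Normal data with known variance σ², a Normal(μ₀, σ₀²) prior on μ is conjugate. Posterior precision = 1/σ₀² + n/σ²; posterior mean is the precision-weighted average of μ₀ and x̄.
σ₀² = 32.93² = 1084.3849, σ² = 83.10² = 6905.61; σ² + n·σ₀² = 6905.61 + 7·1084.3849 = 14496.3043.
Posterior precision = 1/σ₀² + n/σ² = 1/1084.3849 + 7/6905.61 = (σ² + n·σ₀²)/(σ₀²σ²) = 14496.3043/(1084.3849·6905.61); posterior variance σₙ² = σ₀²σ²/(σ² + n·σ₀²) = 1084.3849·6905.61/14496.3043 = 516.568848.
Predictive variance for one new observation = σₙ² + σ² = 1084.3849·6905.61/14496.3043 + 6905.61 = σ²·(σ₀² + 14496.3043)/14496.3043 = 6905.61·15580.6892/14496.3043 = 7422.178848; SD = √(6905.61·15580.6892/14496.3043) = 86.1521.

86.1521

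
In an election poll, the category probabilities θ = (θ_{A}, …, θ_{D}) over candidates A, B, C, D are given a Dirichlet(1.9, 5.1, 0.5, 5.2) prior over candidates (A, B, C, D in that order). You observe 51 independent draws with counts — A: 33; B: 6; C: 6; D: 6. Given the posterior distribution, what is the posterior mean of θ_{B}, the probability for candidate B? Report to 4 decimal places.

0.1743

The Dirichlet prior is conjugate to the Multinomial likelihood: each posterior αⱼ = prior αⱼ + observed count nⱼ.
Posterior concentration: (34.9, 11.1, 6.5, 11.2), total = 63.7.
E[θ_{B}|data] = α_{B}/Σα = 11.1/63.7 = 0.1743.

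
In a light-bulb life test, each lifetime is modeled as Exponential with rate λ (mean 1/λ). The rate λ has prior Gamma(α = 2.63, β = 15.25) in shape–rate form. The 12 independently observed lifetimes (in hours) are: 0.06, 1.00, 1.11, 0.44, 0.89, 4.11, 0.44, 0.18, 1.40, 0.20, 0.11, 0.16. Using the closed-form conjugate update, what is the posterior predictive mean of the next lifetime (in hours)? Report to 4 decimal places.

With a Gamma(shape α, rate β) prior on the exponential rate λ, the posterior after n observations with total T = Σxᵢ is Gamma(α+n, β+T).
Sum of observations T = 10.10 hours; n = 12.
Posterior: Gamma(2.63+12, 15.25+10.10) = Gamma(14.63, 25.35).
The predictive distribution for the next observation is Lomax; its mean is β/(α−1) = 25.35/13.63 = 1.8599.

1.8599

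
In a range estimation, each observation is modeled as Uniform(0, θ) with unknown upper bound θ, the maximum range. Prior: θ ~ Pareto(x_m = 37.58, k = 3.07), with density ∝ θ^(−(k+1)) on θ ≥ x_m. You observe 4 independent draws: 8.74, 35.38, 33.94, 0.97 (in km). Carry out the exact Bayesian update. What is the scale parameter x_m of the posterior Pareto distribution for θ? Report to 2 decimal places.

A Pareto(scale x_m, shape k) prior on the upper bound θ of Uniform(0, θ) is conjugate: posterior is Pareto(max(x_m, max xᵢ), k + n).
Sample maximum = 35.38; prior scale x_m = 37.58 → posterior scale = max = 37.58.
Posterior shape = 3.07 + 4 = 7.07.
Posterior scale x_m = 37.58.

37.58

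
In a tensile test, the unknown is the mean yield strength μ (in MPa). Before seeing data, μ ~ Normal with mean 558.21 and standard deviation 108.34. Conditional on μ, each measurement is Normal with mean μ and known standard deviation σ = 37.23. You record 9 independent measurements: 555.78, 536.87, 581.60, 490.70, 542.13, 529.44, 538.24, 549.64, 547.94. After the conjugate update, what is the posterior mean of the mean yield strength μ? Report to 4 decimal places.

541.5892

For Normal data with known variance σ², a Normal(μ₀, σ₀²) prior on μ is conjugate. Posterior precision = 1/σ₀² + n/σ²; posterior mean is the precision-weighted average of μ₀ and x̄.
Σxᵢ = 555.78 + 536.87 + 581.60 + 490.70 + 542.13 + 529.44 + 538.24 + 549.64 + 547.94 = 4872.34, so n·x̄ = 4872.34.
σ₀² = 108.34² = 11737.5556, σ² = 37.23² = 1386.0729; σ² + n·σ₀² = 1386.0729 + 9·11737.5556 = 107024.0733.
Posterior mean = (μ₀/σ₀² + n·x̄/σ²)/(1/σ₀² + n/σ²) = (σ²·μ₀ + σ₀²·n·x̄)/(σ² + n·σ₀²) = (1386.0729·558.21 + 11737.5556·4872.34)/107024.0733 = 57963081.405613/107024.0733 = 541.5892.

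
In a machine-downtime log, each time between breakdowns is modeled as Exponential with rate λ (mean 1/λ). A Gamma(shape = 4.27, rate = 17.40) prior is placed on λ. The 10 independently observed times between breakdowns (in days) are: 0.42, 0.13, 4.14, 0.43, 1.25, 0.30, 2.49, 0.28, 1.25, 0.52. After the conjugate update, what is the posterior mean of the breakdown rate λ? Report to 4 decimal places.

With a Gamma(shape α, rate β) prior on the exponential rate λ, the posterior after n observations with total T = Σxᵢ is Gamma(α+n, β+T).
Sum of observations T = 11.21 days; n = 10.
Posterior: Gamma(4.27+10, 17.40+11.21) = Gamma(14.27, 28.61).
Posterior mean of λ = α/β = 14.27/28.61 = 0.4988.

0.4988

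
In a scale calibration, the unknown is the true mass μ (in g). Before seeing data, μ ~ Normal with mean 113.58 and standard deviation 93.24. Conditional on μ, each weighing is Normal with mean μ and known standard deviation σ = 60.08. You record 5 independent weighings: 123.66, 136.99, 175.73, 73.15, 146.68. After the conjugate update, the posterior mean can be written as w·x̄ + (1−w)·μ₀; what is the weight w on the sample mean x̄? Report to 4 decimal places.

0.9233

For Normal data with known variance σ², a Normal(μ₀, σ₀²) prior on μ is conjugate. Posterior precision = 1/σ₀² + n/σ²; posterior mean is the precision-weighted average of μ₀ and x̄.
σ₀² = 93.24² = 8693.6976, σ² = 60.08² = 3609.6064. Prior precision 1/σ₀² = 1/8693.6976; data precision n/σ² = 5/3609.6064.
w = (n/σ²)/(1/σ₀² + n/σ²) = n·σ₀²/(σ² + n·σ₀²) = 5·8693.6976/(3609.6064 + 5·8693.6976) = 43468.488/47078.0944 = 0.9233.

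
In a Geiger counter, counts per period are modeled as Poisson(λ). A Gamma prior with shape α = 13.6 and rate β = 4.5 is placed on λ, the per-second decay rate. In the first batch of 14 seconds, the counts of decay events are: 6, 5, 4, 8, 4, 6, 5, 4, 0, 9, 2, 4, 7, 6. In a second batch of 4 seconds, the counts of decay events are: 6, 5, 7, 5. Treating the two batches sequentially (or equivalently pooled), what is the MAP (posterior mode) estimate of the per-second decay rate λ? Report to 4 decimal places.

4.6933

With a Gamma(shape α, rate β) prior, the Poisson likelihood is conjugate: the posterior is Gamma(α + ΣXᵢ, β + n).
Batch 1: sum of counts S = 70 over n = 14 seconds.
After batch 1: Gamma(α+S, β+n) = Gamma(13.6+70, 4.5+14) = Gamma(83.6, 18.5).
Batch 2: sum of counts S = 23 over n = 4 seconds.
After batch 2: Gamma(α+S, β+n) = Gamma(83.6+23, 18.5+4) = Gamma(106.6, 22.5).
Mode of Gamma(α,β) for α≥1 is (α−1)/β = 105.6/22.5 = 4.6933.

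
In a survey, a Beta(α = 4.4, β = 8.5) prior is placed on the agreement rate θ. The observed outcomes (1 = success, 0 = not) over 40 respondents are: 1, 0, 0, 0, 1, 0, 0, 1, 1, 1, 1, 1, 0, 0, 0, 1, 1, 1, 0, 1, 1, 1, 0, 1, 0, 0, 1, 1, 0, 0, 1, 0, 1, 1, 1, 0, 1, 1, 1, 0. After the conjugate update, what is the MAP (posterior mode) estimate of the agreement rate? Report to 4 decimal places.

0.5187

The Beta prior is conjugate to a Binomial/Bernoulli likelihood; the update adds successes to α and failures to β.
Posterior: Beta(α+k, β+n−k) = Beta(4.4+23, 8.5+17) = Beta(27.4, 25.5).
Mode of Beta(a,b) for a,b>1 is (a−1)/(a+b−2) = 26.4/50.9 = 0.5187.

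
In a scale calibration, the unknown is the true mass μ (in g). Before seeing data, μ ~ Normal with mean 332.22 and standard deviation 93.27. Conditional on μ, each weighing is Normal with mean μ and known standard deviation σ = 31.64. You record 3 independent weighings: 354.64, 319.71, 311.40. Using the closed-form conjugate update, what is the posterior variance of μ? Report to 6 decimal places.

321.369122

For Normal data with known variance σ², a Normal(μ₀, σ₀²) prior on μ is conjugate. Posterior precision = 1/σ₀² + n/σ²; posterior mean is the precision-weighted average of μ₀ and x̄.
σ₀² = 93.27² = 8699.2929, σ² = 31.64² = 1001.0896; σ² + n·σ₀² = 1001.0896 + 3·8699.2929 = 27098.9683.
Posterior precision = 1/σ₀² + n/σ² = 1/8699.2929 + 3/1001.0896 = (σ² + n·σ₀²)/(σ₀²σ²) = 27098.9683/(8699.2929·1001.0896); posterior variance σₙ² = σ₀²σ²/(σ² + n·σ₀²) = 8699.2929·1001.0896/27098.9683 = 321.369122.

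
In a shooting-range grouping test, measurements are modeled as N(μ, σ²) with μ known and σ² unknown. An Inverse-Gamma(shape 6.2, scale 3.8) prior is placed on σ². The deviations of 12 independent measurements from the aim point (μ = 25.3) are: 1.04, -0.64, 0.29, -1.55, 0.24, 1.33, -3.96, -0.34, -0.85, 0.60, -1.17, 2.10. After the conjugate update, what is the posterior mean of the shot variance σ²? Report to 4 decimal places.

With known mean μ and an Inverse-Gamma(α, β) prior on σ², the Normal likelihood is conjugate: posterior is Inv-Gamma(α + n/2, β + Σ(xᵢ−μ)²/2).
Σ(xᵢ−μ)² = (1.04)² + (-0.64)² + (0.29)² + (-1.55)² + (0.24)² + (1.33)² + (-3.96)² + (-0.34)² + (-0.85)² + (0.60)² + (-1.17)² + (2.10)² = 28.4629.
Posterior: Inv-Gamma(6.2 + 12/2, 3.8 + 28.4629/2) = Inv-Gamma(12.20, 18.03145).
E[σ²|data] = β/(α−1) = 18.03145/11.20 = 1.6100.

1.6100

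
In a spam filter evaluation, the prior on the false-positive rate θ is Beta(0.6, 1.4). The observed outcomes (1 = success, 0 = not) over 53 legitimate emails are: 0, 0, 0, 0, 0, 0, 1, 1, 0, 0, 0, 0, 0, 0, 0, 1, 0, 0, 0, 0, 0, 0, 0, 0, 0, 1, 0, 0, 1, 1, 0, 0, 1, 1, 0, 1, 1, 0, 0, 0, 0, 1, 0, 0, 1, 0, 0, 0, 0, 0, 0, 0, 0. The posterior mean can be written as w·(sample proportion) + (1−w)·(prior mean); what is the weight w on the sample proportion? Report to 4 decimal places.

The Beta prior is conjugate to a Binomial/Bernoulli likelihood; the update adds successes to α and failures to β.
Posterior mean = (α₀+k)/(α₀+β₀+n) = [n/(α₀+β₀+n)]·(k/n) + [(α₀+β₀)/(α₀+β₀+n)]·α₀/(α₀+β₀), so only n and the prior enter the weight.
The weight on the data is w = n/(α₀+β₀+n) = 53/(0.6+1.4+53) = 53/55.0 = 0.9636.

0.9636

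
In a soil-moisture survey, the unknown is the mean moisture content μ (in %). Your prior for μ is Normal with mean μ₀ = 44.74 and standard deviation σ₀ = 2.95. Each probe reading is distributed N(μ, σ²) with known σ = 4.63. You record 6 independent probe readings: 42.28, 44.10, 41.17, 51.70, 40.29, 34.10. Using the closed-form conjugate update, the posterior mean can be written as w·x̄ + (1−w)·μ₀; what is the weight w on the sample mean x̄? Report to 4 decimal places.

For Normal data with known variance σ², a Normal(μ₀, σ₀²) prior on μ is conjugate. Posterior precision = 1/σ₀² + n/σ²; posterior mean is the precision-weighted average of μ₀ and x̄.
σ₀² = 2.95² = 8.7025, σ² = 4.63² = 21.4369. Prior precision 1/σ₀² = 1/8.7025; data precision n/σ² = 6/21.4369.
w = (n/σ²)/(1/σ₀² + n/σ²) = n·σ₀²/(σ² + n·σ₀²) = 6·8.7025/(21.4369 + 6·8.7025) = 52.215/73.6519 = 0.7089.

0.7089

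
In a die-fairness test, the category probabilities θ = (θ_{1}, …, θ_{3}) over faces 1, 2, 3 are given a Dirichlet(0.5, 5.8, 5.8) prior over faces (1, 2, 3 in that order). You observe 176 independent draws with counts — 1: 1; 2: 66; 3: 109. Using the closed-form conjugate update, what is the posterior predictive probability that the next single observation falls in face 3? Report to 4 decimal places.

The Dirichlet prior is conjugate to the Multinomial likelihood: each posterior αⱼ = prior αⱼ + observed count nⱼ.
Posterior concentration: (1.5, 71.8, 114.8), total = 188.1.
P(next = 3 | data) = α_{3}/Σα = 0.6103.

0.6103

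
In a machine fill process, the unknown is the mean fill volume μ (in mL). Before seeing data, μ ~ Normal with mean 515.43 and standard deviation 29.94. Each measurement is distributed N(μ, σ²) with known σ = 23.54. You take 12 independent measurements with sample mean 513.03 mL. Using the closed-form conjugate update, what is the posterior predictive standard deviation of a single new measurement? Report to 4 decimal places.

24.4550

For Normal data with known variance σ², a Normal(μ₀, σ₀²) prior on μ is conjugate. Posterior precision = 1/σ₀² + n/σ²; posterior mean is the precision-weighted average of μ₀ and x̄.
σ₀² = 29.94² = 896.4036, σ² = 23.54² = 554.1316; σ² + n·σ₀² = 554.1316 + 12·896.4036 = 11310.9748.
Posterior precision = 1/σ₀² + n/σ² = 1/896.4036 + 12/554.1316 = (σ² + n·σ₀²)/(σ₀²σ²) = 11310.9748/(896.4036·554.1316); posterior variance σₙ² = σ₀²σ²/(σ² + n·σ₀²) = 896.4036·554.1316/11310.9748 = 43.915363.
Predictive variance for one new observation = σₙ² + σ² = 896.4036·554.1316/11310.9748 + 554.1316 = σ²·(σ₀² + 11310.9748)/11310.9748 = 554.1316·12207.3784/11310.9748 = 598.046963; SD = √(554.1316·12207.3784/11310.9748) = 24.4550.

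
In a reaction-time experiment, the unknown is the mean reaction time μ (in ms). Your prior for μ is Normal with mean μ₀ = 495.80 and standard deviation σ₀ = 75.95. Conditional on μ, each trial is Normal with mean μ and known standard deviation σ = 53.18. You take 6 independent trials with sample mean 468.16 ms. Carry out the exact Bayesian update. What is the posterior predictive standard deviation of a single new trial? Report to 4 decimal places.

57.1302

For Normal data with known variance σ², a Normal(μ₀, σ₀²) prior on μ is conjugate. Posterior precision = 1/σ₀² + n/σ²; posterior mean is the precision-weighted average of μ₀ and x̄.
σ₀² = 75.95² = 5768.4025, σ² = 53.18² = 2828.1124; σ² + n·σ₀² = 2828.1124 + 6·5768.4025 = 37438.5274.
Posterior precision = 1/σ₀² + n/σ² = 1/5768.4025 + 6/2828.1124 = (σ² + n·σ₀²)/(σ₀²σ²) = 37438.5274/(5768.4025·2828.1124); posterior variance σₙ² = σ₀²σ²/(σ² + n·σ₀²) = 5768.4025·2828.1124/37438.5274 = 435.746056.
Predictive variance for one new observation = σₙ² + σ² = 5768.4025·2828.1124/37438.5274 + 2828.1124 = σ²·(σ₀² + 37438.5274)/37438.5274 = 2828.1124·43206.9299/37438.5274 = 3263.858456; SD = √(2828.1124·43206.9299/37438.5274) = 57.1302.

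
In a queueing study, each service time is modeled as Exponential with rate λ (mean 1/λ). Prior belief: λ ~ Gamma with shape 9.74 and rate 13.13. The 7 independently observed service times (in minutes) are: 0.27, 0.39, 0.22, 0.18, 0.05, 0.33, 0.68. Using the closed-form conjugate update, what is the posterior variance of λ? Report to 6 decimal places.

With a Gamma(shape α, rate β) prior on the exponential rate λ, the posterior after n observations with total T = Σxᵢ is Gamma(α+n, β+T).
Sum of observations T = 2.12 minutes; n = 7.
Posterior: Gamma(9.74+7, 13.13+2.12) = Gamma(16.74, 15.25).
Var = α/β² = 0.071981.

0.071981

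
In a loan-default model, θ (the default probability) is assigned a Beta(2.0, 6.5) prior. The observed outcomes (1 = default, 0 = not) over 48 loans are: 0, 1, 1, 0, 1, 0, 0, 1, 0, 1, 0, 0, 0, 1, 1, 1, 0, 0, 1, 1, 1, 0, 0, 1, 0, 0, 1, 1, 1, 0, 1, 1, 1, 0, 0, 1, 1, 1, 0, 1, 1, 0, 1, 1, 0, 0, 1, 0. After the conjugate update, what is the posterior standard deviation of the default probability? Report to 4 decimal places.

The Beta prior is conjugate to a Binomial/Bernoulli likelihood; the update adds successes to α and failures to β.
Posterior: Beta(α+k, β+n−k) = Beta(2.0+26, 6.5+22) = Beta(28.0, 28.5).
Var = αβ/((α+β)²(α+β+1)) = 28.0·28.5/(56.5²·57.5) = 0.00434749; SD = √0.00434749 = 0.0659.

0.0659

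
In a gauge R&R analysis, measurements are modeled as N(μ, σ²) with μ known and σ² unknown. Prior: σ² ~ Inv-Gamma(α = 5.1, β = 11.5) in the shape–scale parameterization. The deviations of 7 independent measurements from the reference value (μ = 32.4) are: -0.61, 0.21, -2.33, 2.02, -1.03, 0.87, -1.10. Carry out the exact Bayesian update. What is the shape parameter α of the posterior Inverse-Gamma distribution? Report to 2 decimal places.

8.60

With known mean μ and an Inverse-Gamma(α, β) prior on σ², the Normal likelihood is conjugate: posterior is Inv-Gamma(α + n/2, β + Σ(xᵢ−μ)²/2).
Σ(xᵢ−μ)² = (-0.61)² + (0.21)² + (-2.33)² + (2.02)² + (-1.03)² + (0.87)² + (-1.10)² = 12.9533.
Posterior: Inv-Gamma(5.1 + 7/2, 11.5 + 12.9533/2) = Inv-Gamma(8.60, 17.97665).
Posterior α = 8.60.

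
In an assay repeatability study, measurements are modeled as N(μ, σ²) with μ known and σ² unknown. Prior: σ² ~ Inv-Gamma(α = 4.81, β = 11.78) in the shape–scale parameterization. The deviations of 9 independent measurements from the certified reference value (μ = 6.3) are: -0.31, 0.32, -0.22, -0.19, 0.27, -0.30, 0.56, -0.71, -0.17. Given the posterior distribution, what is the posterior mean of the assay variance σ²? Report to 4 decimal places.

With known mean μ and an Inverse-Gamma(α, β) prior on σ², the Normal likelihood is conjugate: posterior is Inv-Gamma(α + n/2, β + Σ(xᵢ−μ)²/2).
Σ(xᵢ−μ)² = (-0.31)² + (0.32)² + (-0.22)² + (-0.19)² + (0.27)² + (-0.30)² + (0.56)² + (-0.71)² + (-0.17)² = 1.2925.
Posterior: Inv-Gamma(4.81 + 9/2, 11.78 + 1.2925/2) = Inv-Gamma(9.31, 12.42625).
E[σ²|data] = β/(α−1) = 12.42625/8.31 = 1.4953.

1.4953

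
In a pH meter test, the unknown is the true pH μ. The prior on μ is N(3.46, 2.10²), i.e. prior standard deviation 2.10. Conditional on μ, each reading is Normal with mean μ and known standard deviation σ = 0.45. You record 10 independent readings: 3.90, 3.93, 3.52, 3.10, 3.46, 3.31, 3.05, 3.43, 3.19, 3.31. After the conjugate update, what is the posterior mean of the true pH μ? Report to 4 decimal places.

3.4202

For Normal data with known variance σ², a Normal(μ₀, σ₀²) prior on μ is conjugate. Posterior precision = 1/σ₀² + n/σ²; posterior mean is the precision-weighted average of μ₀ and x̄.
Σxᵢ = 3.90 + 3.93 + 3.52 + 3.10 + 3.46 + 3.31 + 3.05 + 3.43 + 3.19 + 3.31 = 34.2, so n·x̄ = 34.2.
σ₀² = 2.10² = 4.41, σ² = 0.45² = 0.2025; σ² + n·σ₀² = 0.2025 + 10·4.41 = 44.3025.
Posterior mean = (μ₀/σ₀² + n·x̄/σ²)/(1/σ₀² + n/σ²) = (σ²·μ₀ + σ₀²·n·x̄)/(σ² + n·σ₀²) = (0.2025·3.46 + 4.41·34.2)/44.3025 = 151.52265/44.3025 = 3.4202.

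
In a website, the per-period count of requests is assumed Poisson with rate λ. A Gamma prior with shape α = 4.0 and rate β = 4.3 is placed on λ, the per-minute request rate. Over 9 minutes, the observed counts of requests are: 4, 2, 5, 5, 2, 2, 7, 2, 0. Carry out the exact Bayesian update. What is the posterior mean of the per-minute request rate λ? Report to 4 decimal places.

2.4812

With a Gamma(shape α, rate β) prior, the Poisson likelihood is conjugate: the posterior is Gamma(α + ΣXᵢ, β + n).
Sum of counts S = 29 over n = 9 minutes.
Posterior: Gamma(α+S, β+n) = Gamma(4.0+29, 4.3+9) = Gamma(33.0, 13.3).
Posterior mean = α/β = 33.0/13.3 = 2.4812.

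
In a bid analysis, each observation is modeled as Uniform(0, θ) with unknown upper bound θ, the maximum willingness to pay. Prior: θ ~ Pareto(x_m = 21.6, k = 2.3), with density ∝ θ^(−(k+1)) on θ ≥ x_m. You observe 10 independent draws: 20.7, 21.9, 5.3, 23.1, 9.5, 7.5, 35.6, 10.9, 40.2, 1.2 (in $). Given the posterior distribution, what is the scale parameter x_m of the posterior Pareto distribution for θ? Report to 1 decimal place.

A Pareto(scale x_m, shape k) prior on the upper bound θ of Uniform(0, θ) is conjugate: posterior is Pareto(max(x_m, max xᵢ), k + n).
Sample maximum = 40.2; prior scale x_m = 21.6 → posterior scale = max = 40.2.
Posterior shape = 2.3 + 10 = 12.3.
Posterior scale x_m = 40.2.

40.2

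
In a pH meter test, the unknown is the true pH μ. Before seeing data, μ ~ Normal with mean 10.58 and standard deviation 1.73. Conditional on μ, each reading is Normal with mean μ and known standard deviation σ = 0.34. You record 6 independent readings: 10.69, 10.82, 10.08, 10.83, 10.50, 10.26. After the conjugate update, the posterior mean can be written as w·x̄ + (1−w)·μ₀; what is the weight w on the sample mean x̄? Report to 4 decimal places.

0.9936

For Normal data with known variance σ², a Normal(μ₀, σ₀²) prior on μ is conjugate. Posterior precision = 1/σ₀² + n/σ²; posterior mean is the precision-weighted average of μ₀ and x̄.
σ₀² = 1.73² = 2.9929, σ² = 0.34² = 0.1156. Prior precision 1/σ₀² = 1/2.9929; data precision n/σ² = 6/0.1156.
w = (n/σ²)/(1/σ₀² + n/σ²) = n·σ₀²/(σ² + n·σ₀²) = 6·2.9929/(0.1156 + 6·2.9929) = 17.9574/18.073 = 0.9936.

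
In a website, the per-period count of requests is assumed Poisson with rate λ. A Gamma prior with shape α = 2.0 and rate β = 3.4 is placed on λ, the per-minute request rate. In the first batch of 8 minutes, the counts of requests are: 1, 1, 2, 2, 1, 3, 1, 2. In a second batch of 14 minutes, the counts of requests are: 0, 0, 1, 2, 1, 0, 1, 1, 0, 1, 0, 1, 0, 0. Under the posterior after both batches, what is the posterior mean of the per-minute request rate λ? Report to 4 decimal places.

0.9055

With a Gamma(shape α, rate β) prior, the Poisson likelihood is conjugate: the posterior is Gamma(α + ΣXᵢ, β + n).
Batch 1: sum of counts S = 13 over n = 8 minutes.
After batch 1: Gamma(α+S, β+n) = Gamma(2.0+13, 3.4+8) = Gamma(15.0, 11.4).
Batch 2: sum of counts S = 8 over n = 14 minutes.
After batch 2: Gamma(α+S, β+n) = Gamma(15.0+8, 11.4+14) = Gamma(23.0, 25.4).
Posterior mean = α/β = 23.0/25.4 = 0.9055.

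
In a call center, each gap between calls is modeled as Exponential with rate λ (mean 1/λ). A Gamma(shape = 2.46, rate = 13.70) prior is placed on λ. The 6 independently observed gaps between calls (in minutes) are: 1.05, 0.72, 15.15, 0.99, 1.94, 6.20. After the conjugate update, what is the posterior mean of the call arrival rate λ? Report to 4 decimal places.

With a Gamma(shape α, rate β) prior on the exponential rate λ, the posterior after n observations with total T = Σxᵢ is Gamma(α+n, β+T).
Sum of observations T = 26.05 minutes; n = 6.
Posterior: Gamma(2.46+6, 13.70+26.05) = Gamma(8.46, 39.75).
Posterior mean of λ = α/β = 8.46/39.75 = 0.2128.

0.2128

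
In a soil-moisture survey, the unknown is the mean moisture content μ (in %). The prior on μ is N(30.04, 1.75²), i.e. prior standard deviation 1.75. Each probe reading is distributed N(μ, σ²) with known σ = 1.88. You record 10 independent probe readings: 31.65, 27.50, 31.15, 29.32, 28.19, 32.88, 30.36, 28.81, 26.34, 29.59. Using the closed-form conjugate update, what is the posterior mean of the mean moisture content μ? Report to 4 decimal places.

For Normal data with known variance σ², a Normal(μ₀, σ₀²) prior on μ is conjugate. Posterior precision = 1/σ₀² + n/σ²; posterior mean is the precision-weighted average of μ₀ and x̄.
Σxᵢ = 31.65 + 27.50 + 31.15 + 29.32 + 28.19 + 32.88 + 30.36 + 28.81 + 26.34 + 29.59 = 295.79, so n·x̄ = 295.79.
σ₀² = 1.75² = 3.0625, σ² = 1.88² = 3.5344; σ² + n·σ₀² = 3.5344 + 10·3.0625 = 34.1594.
Posterior mean = (μ₀/σ₀² + n·x̄/σ²)/(1/σ₀² + n/σ²) = (σ²·μ₀ + σ₀²·n·x̄)/(σ² + n·σ₀²) = (3.5344·30.04 + 3.0625·295.79)/34.1594 = 1012.030251/34.1594 = 29.6267.

29.6267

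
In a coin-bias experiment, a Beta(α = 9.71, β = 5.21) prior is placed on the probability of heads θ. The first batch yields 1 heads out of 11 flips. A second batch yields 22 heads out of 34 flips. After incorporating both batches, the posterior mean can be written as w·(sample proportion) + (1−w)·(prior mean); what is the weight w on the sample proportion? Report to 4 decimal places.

The Beta prior is conjugate to a Binomial/Bernoulli likelihood; the update adds successes to α and failures to β.
Total number of flips: n = 11 + 34 = 45.
Posterior mean = (α₀+k)/(α₀+β₀+n) = [n/(α₀+β₀+n)]·(k/n) + [(α₀+β₀)/(α₀+β₀+n)]·α₀/(α₀+β₀), so only n and the prior enter the weight.
The weight on the data is w = n/(α₀+β₀+n) = 45/(9.71+5.21+45) = 45/59.92 = 0.7510.

0.7510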